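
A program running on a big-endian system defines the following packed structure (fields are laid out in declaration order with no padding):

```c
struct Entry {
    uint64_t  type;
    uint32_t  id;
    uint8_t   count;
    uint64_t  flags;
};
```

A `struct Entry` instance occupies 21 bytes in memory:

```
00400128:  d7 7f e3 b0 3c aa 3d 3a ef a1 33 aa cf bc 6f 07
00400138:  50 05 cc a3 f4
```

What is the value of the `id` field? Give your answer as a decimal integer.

`id` follows `type` (8 bytes), so it starts at byte offset 8 and occupies 4 bytes.
Bytes at offsets 8..11: EF A1 33 AA.
In big-endian order the high byte comes first in memory.
The bytes are already most-significant first: 0xEFA133AA.
0xEFA133AA = 4020319146.

4020319146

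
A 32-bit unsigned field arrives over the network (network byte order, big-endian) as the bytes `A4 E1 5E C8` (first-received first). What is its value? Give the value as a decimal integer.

Big-endian: lowest address holds the most-significant byte.
The bytes are already most-significant first: 0xA4E15EC8.
0xA4E15EC8 = 2766233288.

2766233288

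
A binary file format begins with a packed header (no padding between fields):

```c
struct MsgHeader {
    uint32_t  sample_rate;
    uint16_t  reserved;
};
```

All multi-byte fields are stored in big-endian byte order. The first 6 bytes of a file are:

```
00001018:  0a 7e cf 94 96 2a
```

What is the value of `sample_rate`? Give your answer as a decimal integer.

`sample_rate` is the first field, at byte offset 0, occupying 4 bytes.
Bytes at offsets 0..3: 0A 7E CF 94.
In big-endian order the high byte comes first in memory.
The bytes are already most-significant first: 0x0A7ECF94.
0x0A7ECF94 = 176082836.

176082836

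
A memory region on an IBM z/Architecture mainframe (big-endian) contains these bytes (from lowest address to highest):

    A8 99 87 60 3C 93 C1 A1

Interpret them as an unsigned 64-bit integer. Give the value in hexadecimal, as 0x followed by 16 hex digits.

Big-endian: lowest address holds the most-significant byte.
The bytes are already most-significant first: 0xA89987603C93C1A1.

0xA89987603C93C1A1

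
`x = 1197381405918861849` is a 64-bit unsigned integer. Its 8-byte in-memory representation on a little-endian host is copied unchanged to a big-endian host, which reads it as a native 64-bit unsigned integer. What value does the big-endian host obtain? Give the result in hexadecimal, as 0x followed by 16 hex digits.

1197381405918861849 in 64-bit hexadecimal is 0x109DF40B70739A19.
Stored little-endian, the bytes at ascending addresses are 19 9A 73 70 0B F4 9D 10.
Read back as big-endian, the last byte is least significant, giving 0x199A73700BF49D10.

0x199A73700BF49D10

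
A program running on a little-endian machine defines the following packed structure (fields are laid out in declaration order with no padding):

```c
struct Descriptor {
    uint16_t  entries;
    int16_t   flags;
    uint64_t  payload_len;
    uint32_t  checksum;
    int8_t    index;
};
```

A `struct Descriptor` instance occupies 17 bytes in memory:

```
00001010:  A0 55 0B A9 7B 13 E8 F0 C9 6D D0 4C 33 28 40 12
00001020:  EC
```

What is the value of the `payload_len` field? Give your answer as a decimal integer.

5535044656135934843

`payload_len` follows `entries` (2 B), `flags` (2 B), so it starts at offset 2 + 2 = 4 and occupies 8 bytes.
Bytes at offsets 4..11: 7B 13 E8 F0 C9 6D D0 4C.
Little-endian: lowest address holds the least-significant byte.
Reassemble most-significant byte first: 4C D0 6D C9 F0 E8 13 7B → 0x4CD06DC9F0E8137B.
0x4CD06DC9F0E8137B = 5535044656135934843.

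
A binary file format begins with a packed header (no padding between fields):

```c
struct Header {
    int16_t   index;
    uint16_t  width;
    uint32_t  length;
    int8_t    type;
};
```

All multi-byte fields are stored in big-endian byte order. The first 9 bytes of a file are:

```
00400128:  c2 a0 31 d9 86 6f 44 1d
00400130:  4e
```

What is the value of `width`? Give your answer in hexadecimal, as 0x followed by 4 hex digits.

`width` follows `index` (2 bytes), so it starts at byte offset 2 and occupies 2 bytes.
Bytes at offsets 2..3: 31 D9.
Big-endian stores the most-significant byte at the lowest address.
The bytes are already most-significant first: 0x31D9.

0x31D9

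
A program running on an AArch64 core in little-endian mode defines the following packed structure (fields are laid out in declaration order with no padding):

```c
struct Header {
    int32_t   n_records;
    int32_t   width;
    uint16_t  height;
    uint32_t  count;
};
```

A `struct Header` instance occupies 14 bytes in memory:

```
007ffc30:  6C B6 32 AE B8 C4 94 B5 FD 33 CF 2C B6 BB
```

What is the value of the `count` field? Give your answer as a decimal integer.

`count` follows `n_records` (4 B), `width` (4 B), `height` (2 B), so it starts at offset 4 + 4 + 2 = 10 and occupies 4 bytes.
Bytes at offsets 10..13: CF 2C B6 BB.
Little-endian stores the least-significant byte at the lowest address.
Reassemble most-significant byte first: BB B6 2C CF → 0xBBB62CCF.
0xBBB62CCF = 3149278415.

3149278415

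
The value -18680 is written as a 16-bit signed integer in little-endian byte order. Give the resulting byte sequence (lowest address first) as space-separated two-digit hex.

Two's complement of -18680 in 16 bits: 18680 = 0x48F8; invert → 0xB707; add 1 → 0xB708.
Split into bytes (most-significant first): B7 08.
In little-endian order the low byte comes first in memory.
So at ascending addresses the bytes are 08 B7.

08 B7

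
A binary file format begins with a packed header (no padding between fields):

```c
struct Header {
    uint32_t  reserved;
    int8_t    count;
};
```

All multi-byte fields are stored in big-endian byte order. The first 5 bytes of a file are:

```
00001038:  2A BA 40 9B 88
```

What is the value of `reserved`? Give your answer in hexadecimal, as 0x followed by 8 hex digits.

`reserved` is the first field, at byte offset 0, occupying 4 bytes.
Bytes at offsets 0..3: 2A BA 40 9B.
In big-endian order the high byte comes first in memory.
The bytes are already most-significant first: 0x2ABA409B.

0x2ABA409B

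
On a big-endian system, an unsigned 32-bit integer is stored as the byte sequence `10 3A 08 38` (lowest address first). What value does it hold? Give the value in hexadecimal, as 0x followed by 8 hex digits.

Big-endian stores the most-significant byte at the lowest address.
The bytes are already most-significant first: 0x103A0838.

0x103A0838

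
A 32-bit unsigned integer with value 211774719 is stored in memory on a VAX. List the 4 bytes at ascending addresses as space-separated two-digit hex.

FF 6C 9F 0C

211774719 in hexadecimal, padded to 32 bits, is 0x0C9F6CFF.
Split into bytes (most-significant first): 0C 9F 6C FF.
In little-endian order the low byte comes first in memory.
So at ascending addresses the bytes are FF 6C 9F 0C.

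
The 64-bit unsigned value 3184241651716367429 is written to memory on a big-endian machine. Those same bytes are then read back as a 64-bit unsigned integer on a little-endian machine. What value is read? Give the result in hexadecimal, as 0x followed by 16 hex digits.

3184241651716367429 in 64-bit hexadecimal is 0x2C30B2E9518EA445.
Stored big-endian, the bytes at ascending addresses are 2C 30 B2 E9 51 8E A4 45.
Read back as little-endian, the first byte is least significant, giving 0x45A48E51E9B2302C.

0x45A48E51E9B2302C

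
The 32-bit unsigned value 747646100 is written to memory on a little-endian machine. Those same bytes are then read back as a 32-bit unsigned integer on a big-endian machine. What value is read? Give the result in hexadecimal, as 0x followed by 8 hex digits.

0x942C902C

747646100 in 32-bit hexadecimal is 0x2C902C94.
Stored little-endian, the bytes at ascending addresses are 94 2C 90 2C.
Read back as big-endian, the last byte is least significant, giving 0x942C902C.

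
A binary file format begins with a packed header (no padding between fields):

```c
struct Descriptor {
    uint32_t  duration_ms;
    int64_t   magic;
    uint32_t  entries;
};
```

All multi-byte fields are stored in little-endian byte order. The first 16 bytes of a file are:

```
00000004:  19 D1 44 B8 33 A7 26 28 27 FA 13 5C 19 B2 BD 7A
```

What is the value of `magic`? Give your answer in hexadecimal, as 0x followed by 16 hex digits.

`magic` follows `duration_ms` (4 bytes), so it starts at byte offset 4 and occupies 8 bytes.
Bytes at offsets 4..11: 33 A7 26 28 27 FA 13 5C.
In little-endian order the low byte comes first in memory.
Reassemble most-significant byte first: 5C 13 FA 27 28 26 A7 33 → 0x5C13FA272826A733.

0x5C13FA272826A733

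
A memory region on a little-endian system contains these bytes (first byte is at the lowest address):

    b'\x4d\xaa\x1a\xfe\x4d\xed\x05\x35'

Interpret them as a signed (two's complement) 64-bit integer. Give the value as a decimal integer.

Little-endian: lowest address holds the least-significant byte.
Reassemble most-significant byte first: 35 05 ED 4D FE 1A AA 4D → 0x3505ED4DFE1AAA4D.
0x3505ED4DFE1AAA4D = 3820720778125158989.

3820720778125158989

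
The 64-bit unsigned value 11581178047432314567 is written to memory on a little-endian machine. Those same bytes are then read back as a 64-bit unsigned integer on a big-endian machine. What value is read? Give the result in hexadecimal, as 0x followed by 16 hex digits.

11581178047432314567 in 64-bit hexadecimal is 0xA0B89C130DC14EC7.
Stored little-endian, the bytes at ascending addresses are C7 4E C1 0D 13 9C B8 A0.
Read back as big-endian, the last byte is least significant, giving 0xC74EC10D139CB8A0.

0xC74EC10D139CB8A0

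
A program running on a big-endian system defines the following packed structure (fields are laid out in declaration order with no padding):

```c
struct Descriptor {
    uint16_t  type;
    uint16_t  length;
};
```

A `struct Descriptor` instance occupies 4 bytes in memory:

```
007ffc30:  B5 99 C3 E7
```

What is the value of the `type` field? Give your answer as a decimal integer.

46489

`type` is the first field, at byte offset 0, occupying 2 bytes.
Bytes at offsets 0..1: B5 99.
Big-endian stores the most-significant byte at the lowest address.
The bytes are already most-significant first: 0xB599.
0xB599 = 46489.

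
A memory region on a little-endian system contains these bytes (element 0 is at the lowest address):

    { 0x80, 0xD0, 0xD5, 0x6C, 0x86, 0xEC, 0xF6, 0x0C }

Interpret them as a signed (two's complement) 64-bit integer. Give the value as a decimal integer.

Little-endian stores the least-significant byte at the lowest address.
Reassemble most-significant byte first: 0C F6 EC 86 6C D5 D0 80 → 0x0CF6EC866CD5D080.
0x0CF6EC866CD5D080 = 934194034821681280.

934194034821681280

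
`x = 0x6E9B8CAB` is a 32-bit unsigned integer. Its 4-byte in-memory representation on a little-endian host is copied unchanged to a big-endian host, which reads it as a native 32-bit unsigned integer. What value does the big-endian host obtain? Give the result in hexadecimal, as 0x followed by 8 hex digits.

Stored little-endian, the bytes at ascending addresses are AB 8C 9B 6E.
Read back as big-endian, the last byte is least significant, giving 0xAB8C9B6E.

0xAB8C9B6E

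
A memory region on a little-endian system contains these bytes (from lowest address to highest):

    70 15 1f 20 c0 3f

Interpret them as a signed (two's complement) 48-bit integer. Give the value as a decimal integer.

Little-endian: lowest address holds the least-significant byte.
Reassemble most-significant byte first: 3F C0 20 1F 15 70 → 0x3FC0201F1570.
0x3FC0201F1570 = 70094405178736.

70094405178736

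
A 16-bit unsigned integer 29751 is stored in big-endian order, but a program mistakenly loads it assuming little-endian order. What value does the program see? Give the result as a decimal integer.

29751 in 16-bit hexadecimal is 0x7437.
Stored big-endian, the bytes at ascending addresses are 74 37.
Read back as little-endian, the first byte is least significant, giving 0x3774.
0x3774 = 14196.

14196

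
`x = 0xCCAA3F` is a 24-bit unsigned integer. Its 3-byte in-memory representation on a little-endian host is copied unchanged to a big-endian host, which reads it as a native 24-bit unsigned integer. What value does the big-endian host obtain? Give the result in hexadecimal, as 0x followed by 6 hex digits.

Stored little-endian, the bytes at ascending addresses are 3F AA CC.
Read back as big-endian, the last byte is least significant, giving 0x3FAACC.

0x3FAACC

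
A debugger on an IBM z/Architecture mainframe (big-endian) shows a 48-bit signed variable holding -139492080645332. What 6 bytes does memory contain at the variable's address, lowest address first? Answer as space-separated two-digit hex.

Two's complement of -139492080645332 in 48 bits: 139492080645332 = 0x7EDE07EA74D4; invert → 0x8121F8158B2B; add 1 → 0x8121F8158B2C.
Split into bytes (most-significant first): 81 21 F8 15 8B 2C.
In big-endian order the high byte comes first in memory.
So the memory order matches the most-significant-first order: 81 21 F8 15 8B 2C.

81 21 F8 15 8B 2C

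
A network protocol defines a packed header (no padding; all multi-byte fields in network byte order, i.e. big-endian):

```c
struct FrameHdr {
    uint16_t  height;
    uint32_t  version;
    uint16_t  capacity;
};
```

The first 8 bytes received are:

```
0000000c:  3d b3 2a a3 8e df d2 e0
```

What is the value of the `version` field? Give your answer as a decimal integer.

`version` follows `height` (2 bytes), so it starts at byte offset 2 and occupies 4 bytes.
Bytes at offsets 2..5: 2A A3 8E DF.
Big-endian stores the most-significant byte at the lowest address.
The bytes are already most-significant first: 0x2AA38EDF.
0x2AA38EDF = 715362015.

715362015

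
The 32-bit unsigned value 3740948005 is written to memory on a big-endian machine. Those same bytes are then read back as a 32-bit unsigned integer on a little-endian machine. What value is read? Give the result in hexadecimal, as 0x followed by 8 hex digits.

0x2556FADE

3740948005 in 32-bit hexadecimal is 0xDEFA5625.
Stored big-endian, the bytes at ascending addresses are DE FA 56 25.
Read back as little-endian, the first byte is least significant, giving 0x2556FADE.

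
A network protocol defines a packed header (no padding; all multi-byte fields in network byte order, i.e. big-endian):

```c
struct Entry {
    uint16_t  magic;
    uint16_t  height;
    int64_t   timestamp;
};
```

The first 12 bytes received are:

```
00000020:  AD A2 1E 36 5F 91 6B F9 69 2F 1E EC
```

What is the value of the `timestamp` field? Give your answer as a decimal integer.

`timestamp` follows `magic` (2 B), `height` (2 B), so it starts at offset 2 + 2 = 4 and occupies 8 bytes.
Bytes at offsets 4..11: 5F 91 6B F9 69 2F 1E EC.
Big-endian stores the most-significant byte at the lowest address.
The bytes are already most-significant first: 0x5F916BF9692F1EEC.
0x5F916BF9692F1EEC = 6886404024181923564.

6886404024181923564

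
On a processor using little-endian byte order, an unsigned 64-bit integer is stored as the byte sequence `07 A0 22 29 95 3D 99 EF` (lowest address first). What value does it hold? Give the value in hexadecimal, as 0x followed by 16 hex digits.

0xEF993D952922A007

Little-endian: lowest address holds the least-significant byte.
Reassemble most-significant byte first: EF 99 3D 95 29 22 A0 07 → 0xEF993D952922A007.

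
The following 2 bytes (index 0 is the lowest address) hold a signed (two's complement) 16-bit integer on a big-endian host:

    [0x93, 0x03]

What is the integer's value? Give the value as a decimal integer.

In big-endian order the high byte comes first in memory.
The bytes are already most-significant first: 0x9303.
Top bit is set, so as a signed 16-bit value this is 0x9303 − 2^16 = -27901.

-27901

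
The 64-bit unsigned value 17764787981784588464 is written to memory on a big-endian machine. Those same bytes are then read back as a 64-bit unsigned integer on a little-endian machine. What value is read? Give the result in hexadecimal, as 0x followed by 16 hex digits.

17764787981784588464 in 64-bit hexadecimal is 0xF689348C2C6620B0.
Stored big-endian, the bytes at ascending addresses are F6 89 34 8C 2C 66 20 B0.
Read back as little-endian, the first byte is least significant, giving 0xB020662C8C3489F6.

0xB020662C8C3489F6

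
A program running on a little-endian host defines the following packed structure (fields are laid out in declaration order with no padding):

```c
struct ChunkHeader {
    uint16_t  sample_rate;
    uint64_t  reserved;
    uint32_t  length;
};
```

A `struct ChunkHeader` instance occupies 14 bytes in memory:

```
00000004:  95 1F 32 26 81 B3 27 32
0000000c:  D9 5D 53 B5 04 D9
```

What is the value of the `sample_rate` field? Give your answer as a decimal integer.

`sample_rate` is the first field, at byte offset 0, occupying 2 bytes.
Bytes at offsets 0..1: 95 1F.
In little-endian order the low byte comes first in memory.
Reassemble most-significant byte first: 1F 95 → 0x1F95.
0x1F95 = 8085.

8085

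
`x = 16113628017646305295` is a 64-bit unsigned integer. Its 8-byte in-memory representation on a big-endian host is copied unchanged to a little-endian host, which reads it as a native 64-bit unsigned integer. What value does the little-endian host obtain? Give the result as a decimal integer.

16113628017646305295 in 64-bit hexadecimal is 0xDF9F1B4EF297000F.
Stored big-endian, the bytes at ascending addresses are DF 9F 1B 4E F2 97 00 0F.
Read back as little-endian, the first byte is least significant, giving 0x0F0097F24E1B9FDF.
0x0F0097F24E1B9FDF = 1081030977517232095.

1081030977517232095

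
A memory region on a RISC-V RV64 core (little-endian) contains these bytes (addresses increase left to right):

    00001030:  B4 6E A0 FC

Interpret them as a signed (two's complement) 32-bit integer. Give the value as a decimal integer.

-56594764

In little-endian order the low byte comes first in memory.
Reassemble most-significant byte first: FC A0 6E B4 → 0xFCA06EB4.
Top bit is set, so as a signed 32-bit value this is 0xFCA06EB4 − 2^32 = -56594764.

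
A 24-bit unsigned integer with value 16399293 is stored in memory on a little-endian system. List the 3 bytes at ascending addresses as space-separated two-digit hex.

16399293 in hexadecimal, padded to 24 bits, is 0xFA3BBD.
Split into bytes (most-significant first): FA 3B BD.
Little-endian: lowest address holds the least-significant byte.
So at ascending addresses the bytes are BD 3B FA.

BD 3B FA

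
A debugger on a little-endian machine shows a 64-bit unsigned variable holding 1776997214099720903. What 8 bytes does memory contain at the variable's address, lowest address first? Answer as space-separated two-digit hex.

C7 CA 45 21 8D 29 A9 18

1776997214099720903 in hexadecimal, padded to 64 bits, is 0x18A9298D2145CAC7.
Split into bytes (most-significant first): 18 A9 29 8D 21 45 CA C7.
Little-endian: lowest address holds the least-significant byte.
So at ascending addresses the bytes are C7 CA 45 21 8D 29 A9 18.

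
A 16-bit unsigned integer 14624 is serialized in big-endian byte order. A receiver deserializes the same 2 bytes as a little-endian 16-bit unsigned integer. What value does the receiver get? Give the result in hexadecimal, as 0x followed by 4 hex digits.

14624 in 16-bit hexadecimal is 0x3920.
Stored big-endian, the bytes at ascending addresses are 39 20.
Read back as little-endian, the first byte is least significant, giving 0x2039.

0x2039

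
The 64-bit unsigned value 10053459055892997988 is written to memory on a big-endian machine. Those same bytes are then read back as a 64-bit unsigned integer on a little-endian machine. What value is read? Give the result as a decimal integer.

7252888796085061003

10053459055892997988 in 64-bit hexadecimal is 0x8B850FBEEE6FA764.
Stored big-endian, the bytes at ascending addresses are 8B 85 0F BE EE 6F A7 64.
Read back as little-endian, the first byte is least significant, giving 0x64A76FEEBE0F858B.
0x64A76FEEBE0F858B = 7252888796085061003.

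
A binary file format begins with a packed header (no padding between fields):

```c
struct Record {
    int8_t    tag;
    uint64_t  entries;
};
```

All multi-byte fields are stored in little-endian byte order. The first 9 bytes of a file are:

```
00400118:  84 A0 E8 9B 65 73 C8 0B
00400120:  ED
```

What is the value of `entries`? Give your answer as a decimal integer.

`entries` follows `tag` (1 byte), so it starts at byte offset 1 and occupies 8 bytes.
Bytes at offsets 1..8: A0 E8 9B 65 73 C8 0B ED.
Little-endian: lowest address holds the least-significant byte.
Reassemble most-significant byte first: ED 0B C8 73 65 9B E8 A0 → 0xED0BC873659BE8A0.
0xED0BC873659BE8A0 = 17080966409684248736.

17080966409684248736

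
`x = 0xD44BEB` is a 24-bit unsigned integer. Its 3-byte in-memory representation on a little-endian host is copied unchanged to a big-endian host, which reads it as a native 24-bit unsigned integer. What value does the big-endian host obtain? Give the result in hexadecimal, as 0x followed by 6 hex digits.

0xEB4BD4

Stored little-endian, the bytes at ascending addresses are EB 4B D4.
Read back as big-endian, the last byte is least significant, giving 0xEB4BD4.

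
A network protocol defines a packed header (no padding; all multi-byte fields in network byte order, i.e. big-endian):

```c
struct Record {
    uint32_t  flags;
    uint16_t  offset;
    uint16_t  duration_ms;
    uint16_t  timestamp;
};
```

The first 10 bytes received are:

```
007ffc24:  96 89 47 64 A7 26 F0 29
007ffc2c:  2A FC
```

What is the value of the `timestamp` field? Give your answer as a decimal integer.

`timestamp` follows `flags` (4 B), `offset` (2 B), `duration_ms` (2 B), so it starts at offset 4 + 2 + 2 = 8 and occupies 2 bytes.
Bytes at offsets 8..9: 2A FC.
Big-endian stores the most-significant byte at the lowest address.
The bytes are already most-significant first: 0x2AFC.
0x2AFC = 11004.

11004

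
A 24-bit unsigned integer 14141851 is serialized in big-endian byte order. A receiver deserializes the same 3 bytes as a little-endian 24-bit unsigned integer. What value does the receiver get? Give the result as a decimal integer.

14141851 in 24-bit hexadecimal is 0xD7C99B.
Stored big-endian, the bytes at ascending addresses are D7 C9 9B.
Read back as little-endian, the first byte is least significant, giving 0x9BC9D7.
0x9BC9D7 = 10209751.

10209751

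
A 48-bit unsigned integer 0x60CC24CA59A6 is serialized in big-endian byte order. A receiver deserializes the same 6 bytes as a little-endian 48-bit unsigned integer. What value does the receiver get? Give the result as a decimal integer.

Stored big-endian, the bytes at ascending addresses are 60 CC 24 CA 59 A6.
Read back as little-endian, the first byte is least significant, giving 0xA659CA24CC60.
0xA659CA24CC60 = 182904573709408.

182904573709408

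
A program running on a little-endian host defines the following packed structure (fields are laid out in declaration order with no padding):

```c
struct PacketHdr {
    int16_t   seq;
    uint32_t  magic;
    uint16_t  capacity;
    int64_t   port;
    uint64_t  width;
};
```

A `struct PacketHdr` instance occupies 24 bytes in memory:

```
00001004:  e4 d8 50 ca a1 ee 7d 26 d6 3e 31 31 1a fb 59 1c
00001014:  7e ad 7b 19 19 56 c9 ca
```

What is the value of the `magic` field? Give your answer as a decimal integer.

`magic` follows `seq` (2 bytes), so it starts at byte offset 2 and occupies 4 bytes.
Bytes at offsets 2..5: 50 CA A1 EE.
Little-endian stores the least-significant byte at the lowest address.
Reassemble most-significant byte first: EE A1 CA 50 → 0xEEA1CA50.
0xEEA1CA50 = 4003580496.

4003580496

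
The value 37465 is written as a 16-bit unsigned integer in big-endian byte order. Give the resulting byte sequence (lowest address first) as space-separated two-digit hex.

37465 in hexadecimal, padded to 16 bits, is 0x9259.
Split into bytes (most-significant first): 92 59.
Big-endian stores the most-significant byte at the lowest address.
So the memory order matches the most-significant-first order: 92 59.

92 59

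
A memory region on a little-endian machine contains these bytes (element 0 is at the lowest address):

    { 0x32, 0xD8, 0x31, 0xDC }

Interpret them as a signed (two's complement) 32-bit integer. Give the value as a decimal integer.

-600713166

Little-endian stores the least-significant byte at the lowest address.
Reassemble most-significant byte first: DC 31 D8 32 → 0xDC31D832.
Top bit is set, so as a signed 32-bit value this is 0xDC31D832 − 2^32 = -600713166.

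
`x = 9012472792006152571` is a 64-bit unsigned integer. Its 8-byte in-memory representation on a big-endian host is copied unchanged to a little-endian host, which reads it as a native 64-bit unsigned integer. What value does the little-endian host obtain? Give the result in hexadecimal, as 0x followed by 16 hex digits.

0x7B51661341BC127D

9012472792006152571 in 64-bit hexadecimal is 0x7D12BC411366517B.
Stored big-endian, the bytes at ascending addresses are 7D 12 BC 41 13 66 51 7B.
Read back as little-endian, the first byte is least significant, giving 0x7B51661341BC127D.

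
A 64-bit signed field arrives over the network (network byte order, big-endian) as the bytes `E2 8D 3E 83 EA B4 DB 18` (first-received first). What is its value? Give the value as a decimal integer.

-2121971113122276584

Big-endian stores the most-significant byte at the lowest address.
The bytes are already most-significant first: 0xE28D3E83EAB4DB18.
Top bit is set, so as a signed 64-bit value this is 0xE28D3E83EAB4DB18 − 2^64 = -2121971113122276584.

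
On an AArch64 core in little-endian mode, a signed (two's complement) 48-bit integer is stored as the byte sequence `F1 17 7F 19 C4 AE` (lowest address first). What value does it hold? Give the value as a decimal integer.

-89317712128015

In little-endian order the low byte comes first in memory.
Reassemble most-significant byte first: AE C4 19 7F 17 F1 → 0xAEC4197F17F1.
Top bit is set, so as a signed 48-bit value this is 0xAEC4197F17F1 − 2^48 = -89317712128015.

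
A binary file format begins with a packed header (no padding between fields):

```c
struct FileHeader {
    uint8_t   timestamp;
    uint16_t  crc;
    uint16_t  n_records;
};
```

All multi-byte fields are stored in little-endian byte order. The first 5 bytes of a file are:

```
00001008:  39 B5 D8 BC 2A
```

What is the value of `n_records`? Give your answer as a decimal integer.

10940

`n_records` follows `timestamp` (1 B), `crc` (2 B), so it starts at offset 1 + 2 = 3 and occupies 2 bytes.
Bytes at offsets 3..4: BC 2A.
Little-endian: lowest address holds the least-significant byte.
Reassemble most-significant byte first: 2A BC → 0x2ABC.
0x2ABC = 10940.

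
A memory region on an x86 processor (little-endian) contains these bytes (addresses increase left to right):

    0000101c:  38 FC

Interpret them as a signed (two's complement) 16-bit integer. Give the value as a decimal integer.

-968

Little-endian stores the least-significant byte at the lowest address.
Reassemble most-significant byte first: FC 38 → 0xFC38.
Top bit is set, so as a signed 16-bit value this is 0xFC38 − 2^16 = -968.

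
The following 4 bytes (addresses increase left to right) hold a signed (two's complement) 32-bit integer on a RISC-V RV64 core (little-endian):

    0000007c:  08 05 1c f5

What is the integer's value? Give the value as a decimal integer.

-182713080

In little-endian order the low byte comes first in memory.
Reassemble most-significant byte first: F5 1C 05 08 → 0xF51C0508.
Top bit is set, so as a signed 32-bit value this is 0xF51C0508 − 2^32 = -182713080.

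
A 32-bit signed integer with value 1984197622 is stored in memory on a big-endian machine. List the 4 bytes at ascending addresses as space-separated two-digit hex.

76 44 73 F6

1984197622 in hexadecimal, padded to 32 bits, is 0x764473F6.
Split into bytes (most-significant first): 76 44 73 F6.
Big-endian stores the most-significant byte at the lowest address.
So the memory order matches the most-significant-first order: 76 44 73 F6.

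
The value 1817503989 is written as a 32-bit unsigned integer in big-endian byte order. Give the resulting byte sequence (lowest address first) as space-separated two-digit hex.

1817503989 in hexadecimal, padded to 32 bits, is 0x6C54E8F5.
Split into bytes (most-significant first): 6C 54 E8 F5.
Big-endian: lowest address holds the most-significant byte.
So the memory order matches the most-significant-first order: 6C 54 E8 F5.

6C 54 E8 F5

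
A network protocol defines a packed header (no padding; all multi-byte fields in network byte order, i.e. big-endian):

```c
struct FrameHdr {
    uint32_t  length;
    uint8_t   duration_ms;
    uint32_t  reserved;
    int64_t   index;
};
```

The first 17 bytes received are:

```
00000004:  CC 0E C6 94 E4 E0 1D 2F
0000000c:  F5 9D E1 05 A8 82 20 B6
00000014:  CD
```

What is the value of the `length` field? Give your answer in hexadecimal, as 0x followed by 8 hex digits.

0xCC0EC694

`length` is the first field, at byte offset 0, occupying 4 bytes.
Bytes at offsets 0..3: CC 0E C6 94.
In big-endian order the high byte comes first in memory.
The bytes are already most-significant first: 0xCC0EC694.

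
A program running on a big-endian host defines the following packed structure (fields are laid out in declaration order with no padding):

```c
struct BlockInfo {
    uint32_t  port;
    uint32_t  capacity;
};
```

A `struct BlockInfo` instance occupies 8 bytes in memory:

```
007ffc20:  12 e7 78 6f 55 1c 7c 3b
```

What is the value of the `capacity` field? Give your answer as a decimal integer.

1427930171

`capacity` follows `port` (4 bytes), so it starts at byte offset 4 and occupies 4 bytes.
Bytes at offsets 4..7: 55 1C 7C 3B.
In big-endian order the high byte comes first in memory.
The bytes are already most-significant first: 0x551C7C3B.
0x551C7C3B = 1427930171.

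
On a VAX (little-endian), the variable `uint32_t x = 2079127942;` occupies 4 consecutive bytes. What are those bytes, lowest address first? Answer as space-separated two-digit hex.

2079127942 in hexadecimal, padded to 32 bits, is 0x7BECF986.
Split into bytes (most-significant first): 7B EC F9 86.
Little-endian: lowest address holds the least-significant byte.
So at ascending addresses the bytes are 86 F9 EC 7B.

86 F9 EC 7B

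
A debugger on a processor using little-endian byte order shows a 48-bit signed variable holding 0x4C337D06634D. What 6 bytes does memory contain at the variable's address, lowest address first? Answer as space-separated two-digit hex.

4D 63 06 7D 33 4C

Split into bytes (most-significant first): 4C 33 7D 06 63 4D.
Little-endian stores the least-significant byte at the lowest address.
So at ascending addresses the bytes are 4D 63 06 7D 33 4C.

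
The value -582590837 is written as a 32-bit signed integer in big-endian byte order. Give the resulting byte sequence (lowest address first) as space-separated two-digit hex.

DD 46 5E 8B

Two's complement of -582590837 in 32 bits: 582590837 = 0x22B9A175; invert → 0xDD465E8A; add 1 → 0xDD465E8B.
Split into bytes (most-significant first): DD 46 5E 8B.
Big-endian stores the most-significant byte at the lowest address.
So the memory order matches the most-significant-first order: DD 46 5E 8B.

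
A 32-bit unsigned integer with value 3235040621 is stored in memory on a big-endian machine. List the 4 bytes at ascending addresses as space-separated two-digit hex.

3235040621 in hexadecimal, padded to 32 bits, is 0xC0D2CD6D.
Split into bytes (most-significant first): C0 D2 CD 6D.
Big-endian stores the most-significant byte at the lowest address.
So the memory order matches the most-significant-first order: C0 D2 CD 6D.

C0 D2 CD 6D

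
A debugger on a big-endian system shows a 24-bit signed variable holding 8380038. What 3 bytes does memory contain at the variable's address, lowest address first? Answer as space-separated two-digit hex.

7F DE 86

8380038 in hexadecimal, padded to 24 bits, is 0x7FDE86.
Split into bytes (most-significant first): 7F DE 86.
Big-endian: lowest address holds the most-significant byte.
So the memory order matches the most-significant-first order: 7F DE 86.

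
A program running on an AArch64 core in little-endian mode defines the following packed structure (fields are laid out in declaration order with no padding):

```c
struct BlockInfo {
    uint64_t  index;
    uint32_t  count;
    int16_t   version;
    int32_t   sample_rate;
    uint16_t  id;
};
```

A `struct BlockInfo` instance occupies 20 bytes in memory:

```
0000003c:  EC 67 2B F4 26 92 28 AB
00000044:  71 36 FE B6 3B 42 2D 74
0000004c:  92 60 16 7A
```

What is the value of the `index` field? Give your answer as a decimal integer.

12333268275557001196

`index` is the first field, at byte offset 0, occupying 8 bytes.
Bytes at offsets 0..7: EC 67 2B F4 26 92 28 AB.
Little-endian: lowest address holds the least-significant byte.
Reassemble most-significant byte first: AB 28 92 26 F4 2B 67 EC → 0xAB289226F42B67EC.
0xAB289226F42B67EC = 12333268275557001196.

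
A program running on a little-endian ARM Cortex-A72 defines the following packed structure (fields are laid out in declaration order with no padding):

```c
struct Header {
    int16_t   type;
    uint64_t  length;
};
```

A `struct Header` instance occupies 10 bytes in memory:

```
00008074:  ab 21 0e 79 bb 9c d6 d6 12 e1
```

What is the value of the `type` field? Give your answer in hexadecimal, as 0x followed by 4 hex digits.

`type` is the first field, at byte offset 0, occupying 2 bytes.
Bytes at offsets 0..1: AB 21.
Little-endian stores the least-significant byte at the lowest address.
Reassemble most-significant byte first: 21 AB → 0x21AB.

0x21AB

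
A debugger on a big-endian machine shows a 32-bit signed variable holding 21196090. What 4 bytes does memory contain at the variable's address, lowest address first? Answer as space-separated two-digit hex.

21196090 in hexadecimal, padded to 32 bits, is 0x01436D3A.
Split into bytes (most-significant first): 01 43 6D 3A.
Big-endian stores the most-significant byte at the lowest address.
So the memory order matches the most-significant-first order: 01 43 6D 3A.

01 43 6D 3A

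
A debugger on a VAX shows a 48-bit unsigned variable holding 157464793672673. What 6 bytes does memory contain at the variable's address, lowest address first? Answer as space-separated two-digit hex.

157464793672673 in hexadecimal, padded to 48 bits, is 0x8F36A1176BE1.
Split into bytes (most-significant first): 8F 36 A1 17 6B E1.
In little-endian order the low byte comes first in memory.
So at ascending addresses the bytes are E1 6B 17 A1 36 8F.

E1 6B 17 A1 36 8F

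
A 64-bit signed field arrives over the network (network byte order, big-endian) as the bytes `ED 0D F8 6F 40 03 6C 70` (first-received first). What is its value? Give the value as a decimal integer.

-1365161955324367760

In big-endian order the high byte comes first in memory.
The bytes are already most-significant first: 0xED0DF86F40036C70.
Top bit is set, so as a signed 64-bit value this is 0xED0DF86F40036C70 − 2^64 = -1365161955324367760.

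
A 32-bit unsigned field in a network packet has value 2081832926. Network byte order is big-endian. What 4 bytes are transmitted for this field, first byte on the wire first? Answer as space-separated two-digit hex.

7C 16 3F DE

2081832926 in hexadecimal, padded to 32 bits, is 0x7C163FDE.
Split into bytes (most-significant first): 7C 16 3F DE.
In big-endian order the high byte comes first in memory.
So the memory order matches the most-significant-first order: 7C 16 3F DE.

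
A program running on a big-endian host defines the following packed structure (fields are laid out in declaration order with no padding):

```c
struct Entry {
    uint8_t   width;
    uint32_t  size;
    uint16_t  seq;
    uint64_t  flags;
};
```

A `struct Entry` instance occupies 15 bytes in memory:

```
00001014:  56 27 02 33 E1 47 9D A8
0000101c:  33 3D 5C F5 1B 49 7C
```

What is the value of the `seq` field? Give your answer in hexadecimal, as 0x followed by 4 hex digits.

0x479D

`seq` follows `width` (1 B), `size` (4 B), so it starts at offset 1 + 4 = 5 and occupies 2 bytes.
Bytes at offsets 5..6: 47 9D.
Big-endian stores the most-significant byte at the lowest address.
The bytes are already most-significant first: 0x479D.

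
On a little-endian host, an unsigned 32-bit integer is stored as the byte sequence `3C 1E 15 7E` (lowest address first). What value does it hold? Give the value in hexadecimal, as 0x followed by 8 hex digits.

0x7E151E3C

Little-endian stores the least-significant byte at the lowest address.
Reassemble most-significant byte first: 7E 15 1E 3C → 0x7E151E3C.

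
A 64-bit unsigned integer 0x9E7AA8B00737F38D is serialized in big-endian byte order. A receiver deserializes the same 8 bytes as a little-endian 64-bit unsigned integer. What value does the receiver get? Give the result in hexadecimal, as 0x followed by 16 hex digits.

0x8DF33707B0A87A9E

Stored big-endian, the bytes at ascending addresses are 9E 7A A8 B0 07 37 F3 8D.
Read back as little-endian, the first byte is least significant, giving 0x8DF33707B0A87A9E.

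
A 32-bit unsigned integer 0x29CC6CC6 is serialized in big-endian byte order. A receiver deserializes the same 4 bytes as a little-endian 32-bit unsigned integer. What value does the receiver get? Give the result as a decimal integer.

3329018921

Stored big-endian, the bytes at ascending addresses are 29 CC 6C C6.
Read back as little-endian, the first byte is least significant, giving 0xC66CCC29.
0xC66CCC29 = 3329018921.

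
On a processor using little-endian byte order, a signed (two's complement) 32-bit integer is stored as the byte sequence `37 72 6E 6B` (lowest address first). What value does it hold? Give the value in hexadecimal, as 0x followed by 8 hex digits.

In little-endian order the low byte comes first in memory.
Reassemble most-significant byte first: 6B 6E 72 37 → 0x6B6E7237.

0x6B6E7237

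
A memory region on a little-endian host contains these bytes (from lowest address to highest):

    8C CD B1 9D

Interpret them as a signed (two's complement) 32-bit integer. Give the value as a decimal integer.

-1649291892

In little-endian order the low byte comes first in memory.
Reassemble most-significant byte first: 9D B1 CD 8C → 0x9DB1CD8C.
Top bit is set, so as a signed 32-bit value this is 0x9DB1CD8C − 2^32 = -1649291892.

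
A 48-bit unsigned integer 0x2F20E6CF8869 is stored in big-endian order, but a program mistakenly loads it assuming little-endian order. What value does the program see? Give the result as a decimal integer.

Stored big-endian, the bytes at ascending addresses are 2F 20 E6 CF 88 69.
Read back as little-endian, the first byte is least significant, giving 0x6988CFE6202F.
0x6988CFE6202F = 116036324433967.

116036324433967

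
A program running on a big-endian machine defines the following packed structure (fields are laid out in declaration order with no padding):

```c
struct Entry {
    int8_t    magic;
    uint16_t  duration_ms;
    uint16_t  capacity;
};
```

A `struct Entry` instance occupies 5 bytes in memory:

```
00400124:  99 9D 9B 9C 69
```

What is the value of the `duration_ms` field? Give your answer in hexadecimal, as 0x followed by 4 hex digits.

`duration_ms` follows `magic` (1 byte), so it starts at byte offset 1 and occupies 2 bytes.
Bytes at offsets 1..2: 9D 9B.
In big-endian order the high byte comes first in memory.
The bytes are already most-significant first: 0x9D9B.

0x9D9B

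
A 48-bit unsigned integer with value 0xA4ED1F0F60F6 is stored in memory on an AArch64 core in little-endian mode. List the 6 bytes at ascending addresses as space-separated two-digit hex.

Split into bytes (most-significant first): A4 ED 1F 0F 60 F6.
Little-endian: lowest address holds the least-significant byte.
So at ascending addresses the bytes are F6 60 0F 1F ED A4.

F6 60 0F 1F ED A4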